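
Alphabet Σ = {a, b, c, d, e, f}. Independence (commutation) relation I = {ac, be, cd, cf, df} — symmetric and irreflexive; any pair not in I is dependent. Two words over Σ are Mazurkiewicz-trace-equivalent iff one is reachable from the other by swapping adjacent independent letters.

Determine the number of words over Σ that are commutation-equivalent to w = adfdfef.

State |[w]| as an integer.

piece 0:a — minimal
piece 1:d rests on {0:a}
piece 2:f rests on {0:a}
piece 3:d rests on {1:d}
piece 4:f rests on {2:f}
piece 5:e rests on {3:d, 4:f}
piece 6:f rests on {5:e}
minimal pieces: {0:a}
ways to finish when only these pieces remain (= sum over removing one remaining piece with nothing left below it):
  1 left: {6}→1
  2 left: {5,6}→1
  3 left: {3,5,6}→1  {4,5,6}→1
  4 left: {1,3,5,6}→1  {2,4,5,6}→1  {3,4,5,6}→2
  5 left: {1,3,4,5,6}→3  {2,3,4,5,6}→3
  placing 0:a first → 6 extensions

6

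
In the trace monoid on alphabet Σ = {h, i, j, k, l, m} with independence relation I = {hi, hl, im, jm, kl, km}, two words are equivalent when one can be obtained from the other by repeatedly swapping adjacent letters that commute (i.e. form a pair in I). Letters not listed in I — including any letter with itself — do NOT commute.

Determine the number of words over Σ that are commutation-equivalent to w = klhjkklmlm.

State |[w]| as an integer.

45

drop 0:k onto floor
drop 1:l onto floor
drop 2:h onto {0:k}
drop 3:j onto {1:l, 2:h}
drop 4:k onto {3:j}
drop 5:k onto {4:k}
drop 6:l onto {3:j}
drop 7:m onto {6:l}
drop 8:l onto {7:m}
drop 9:m onto {8:l}
ground layer = {0:k, 1:l}
drop-orders for the pieces not yet dropped (sum over which currently-grounded one goes next):
  1 to go: {5} 1  {9} 1
  2 to go: {4,5} 1  {5,9} 2  {8,9} 1
  3 to go: {4,5,9} 3  {5,8,9} 3  {7,8,9} 1
  4 to go: {4,5,8,9} 6  {5,7,8,9} 4  {6,7,8,9} 1
  5 to go: {4,5,7,8,9} 10  {5,6,7,8,9} 5
  6 to go: {4,5,6,7,8,9} 15
  7 to go: {3,4,5,6,7,8,9} 15
  8 to go: {1,3,4,5,6,7,8,9} 15  {2,3,4,5,6,7,8,9} 15
  if 0:k drops first: 30 orders
  if 1:l drops first: 15 orders
heap linearizations: 45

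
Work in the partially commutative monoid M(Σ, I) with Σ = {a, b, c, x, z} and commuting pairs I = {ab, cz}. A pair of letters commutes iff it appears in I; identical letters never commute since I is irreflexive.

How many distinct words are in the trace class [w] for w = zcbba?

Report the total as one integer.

6

0(z) covers ∅
1(c) covers ∅
2(b) covers 0:z, 1:c
3(b) covers 2:b
4(a) covers 0:z, 1:c
floor of heap: 0:z, 1:c
completions by unplaced set U, small U first (add the entries for U minus each lowest piece of U):
  |U|=1: {3}:1  {4}:1
  |U|=2: {2,3}:1  {3,4}:2
  |U|=3: {2,3,4}:3
  start at 0(z): 3
  start at 1(c): 3
sum over floor = 6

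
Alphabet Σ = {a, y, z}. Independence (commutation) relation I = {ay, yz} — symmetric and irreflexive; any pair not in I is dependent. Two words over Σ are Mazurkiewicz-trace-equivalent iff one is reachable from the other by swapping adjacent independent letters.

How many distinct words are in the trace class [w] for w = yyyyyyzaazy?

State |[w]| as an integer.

piece 0:y — minimal
piece 1:y rests on {0:y}
piece 2:y rests on {1:y}
piece 3:y rests on {2:y}
piece 4:y rests on {3:y}
piece 5:y rests on {4:y}
piece 6:z — minimal
piece 7:a rests on {6:z}
piece 8:a rests on {7:a}
piece 9:z rests on {8:a}
piece 10:y rests on {5:y}
minimal pieces: {0:y, 6:z}
ways to finish when only these pieces remain (= sum over removing one remaining piece with nothing left below it):
  1 left: {9}→1  {10}→1
  2 left: {5,10}→1  {8,9}→1  {9,10}→2
  3 left: {4,5,10}→1  {5,9,10}→3  {7,8,9}→1  {8,9,10}→3
  4 left: {3,4,5,10}→1  {4,5,9,10}→4  {5,8,9,10}→6  {6,7,8,9}→1  {7,8,9,10}→4
  5 left: {2,3,4,5,10}→1  {3,4,5,9,10}→5  {4,5,8,9,10}→10  {5,7,8,9,10}→10  {6,7,8,9,10}→5
  6 left: {1,2,3,4,5,10}→1  {2,3,4,5,9,10}→6  {3,4,5,8,9,10}→15  {4,5,7,8,9,10}→20  {5,6,7,8,9,10}→15
  7 left: {0,1,2,3,4,5,10}→1  {1,2,3,4,5,9,10}→7  {2,3,4,5,8,9,10}→21  {3,4,5,7,8,9,10}→35  {4,5,6,7,8,9,10}→35
  8 left: {0,1,2,3,4,5,9,10}→8  {1,2,3,4,5,8,9,10}→28  {2,3,4,5,7,8,9,10}→56  {3,4,5,6,7,8,9,10}→70
  9 left: {0,1,2,3,4,5,8,9,10}→36  {1,2,3,4,5,7,8,9,10}→84  {2,3,4,5,6,7,8,9,10}→126
  placing 0:y first → 210 extensions
  placing 6:z first → 120 extensions
total linear extensions = 330

330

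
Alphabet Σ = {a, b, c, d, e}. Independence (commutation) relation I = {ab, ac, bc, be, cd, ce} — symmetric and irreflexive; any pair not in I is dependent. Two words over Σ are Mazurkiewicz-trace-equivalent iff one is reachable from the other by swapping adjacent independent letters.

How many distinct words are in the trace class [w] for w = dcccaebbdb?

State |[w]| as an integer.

piece 0:d — minimal
piece 1:c — minimal
piece 2:c rests on {1:c}
piece 3:c rests on {2:c}
piece 4:a rests on {0:d}
piece 5:e rests on {4:a}
piece 6:b rests on {0:d}
piece 7:b rests on {6:b}
piece 8:d rests on {5:e, 7:b}
piece 9:b rests on {8:d}
minimal pieces: {0:d, 1:c}
ways to finish when only these pieces remain (= sum over removing one remaining piece with nothing left below it):
  1 left: {3}→1  {9}→1
  2 left: {2,3}→1  {3,9}→2  {8,9}→1
  3 left: {1,2,3}→1  {2,3,9}→3  {3,8,9}→3  {5,8,9}→1  {7,8,9}→1
  4 left: {1,2,3,9}→4  {2,3,8,9}→6  {3,5,8,9}→4  {3,7,8,9}→4  {4,5,8,9}→1  {5,7,8,9}→2  {6,7,8,9}→1
  5 left: {1,2,3,8,9}→10  {2,3,5,8,9}→10  {2,3,7,8,9}→10  {3,4,5,8,9}→5  {3,5,7,8,9}→10  {3,6,7,8,9}→5  {4,5,7,8,9}→3  {5,6,7,8,9}→3
  6 left: {1,2,3,5,8,9}→20  {1,2,3,7,8,9}→20  {2,3,4,5,8,9}→15  {2,3,5,7,8,9}→30  {2,3,6,7,8,9}→15  {3,4,5,7,8,9}→18  {3,5,6,7,8,9}→18  {4,5,6,7,8,9}→6
  7 left: {0,4,5,6,7,8,9}→6  {1,2,3,4,5,8,9}→35  {1,2,3,5,7,8,9}→70  {1,2,3,6,7,8,9}→35  {2,3,4,5,7,8,9}→63  {2,3,5,6,7,8,9}→63  {3,4,5,6,7,8,9}→42
  8 left: {0,3,4,5,6,7,8,9}→48  {1,2,3,4,5,7,8,9}→168  {1,2,3,5,6,7,8,9}→168  {2,3,4,5,6,7,8,9}→168
  placing 0:d first → 504 extensions
  placing 1:c first → 216 extensions
total linear extensions = 720

720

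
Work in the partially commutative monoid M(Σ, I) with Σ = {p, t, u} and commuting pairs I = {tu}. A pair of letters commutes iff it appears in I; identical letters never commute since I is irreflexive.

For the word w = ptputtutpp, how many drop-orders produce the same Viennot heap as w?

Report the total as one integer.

10

piece 0:p — minimal
piece 1:t rests on {0:p}
piece 2:p rests on {1:t}
piece 3:u rests on {2:p}
piece 4:t rests on {2:p}
piece 5:t rests on {4:t}
piece 6:u rests on {3:u}
piece 7:t rests on {5:t}
piece 8:p rests on {6:u, 7:t}
piece 9:p rests on {8:p}
minimal pieces: {0:p}
ways to finish when only these pieces remain (= sum over removing one remaining piece with nothing left below it):
  1 left: {9}→1
  2 left: {8,9}→1
  3 left: {6,8,9}→1  {7,8,9}→1
  4 left: {3,6,8,9}→1  {5,7,8,9}→1  {6,7,8,9}→2
  5 left: {3,6,7,8,9}→3  {4,5,7,8,9}→1  {5,6,7,8,9}→3
  6 left: {3,5,6,7,8,9}→6  {4,5,6,7,8,9}→4
  7 left: {3,4,5,6,7,8,9}→10
  8 left: {2,3,4,5,6,7,8,9}→10
  placing 0:p first → 10 extensions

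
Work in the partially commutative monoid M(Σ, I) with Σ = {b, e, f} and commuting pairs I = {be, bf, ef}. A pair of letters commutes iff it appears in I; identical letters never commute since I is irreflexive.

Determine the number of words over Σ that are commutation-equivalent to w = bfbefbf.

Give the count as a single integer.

drop 0:b onto floor
drop 1:f onto floor
drop 2:b onto {0:b}
drop 3:e onto floor
drop 4:f onto {1:f}
drop 5:b onto {2:b}
drop 6:f onto {4:f}
ground layer = {0:b, 1:f, 3:e}
drop-orders for the pieces not yet dropped (sum over which currently-grounded one goes next):
  1 to go: {3} 1  {5} 1  {6} 1
  2 to go: {2,5} 1  {3,5} 2  {3,6} 2  {4,6} 1  {5,6} 2
  3 to go: {0,2,5} 1  {1,4,6} 1  {2,3,5} 3  {2,5,6} 3  {3,4,6} 3  {3,5,6} 6  {4,5,6} 3
  4 to go: {0,2,3,5} 4  {0,2,5,6} 4  {1,3,4,6} 4  {1,4,5,6} 4  {2,3,5,6} 12  {2,4,5,6} 6  {3,4,5,6} 12
  5 to go: {0,2,3,5,6} 20  {0,2,4,5,6} 10  {1,2,4,5,6} 10  {1,3,4,5,6} 20  {2,3,4,5,6} 30
  if 0:b drops first: 60 orders
  if 1:f drops first: 60 orders
  if 3:e drops first: 20 orders
heap linearizations: 140

140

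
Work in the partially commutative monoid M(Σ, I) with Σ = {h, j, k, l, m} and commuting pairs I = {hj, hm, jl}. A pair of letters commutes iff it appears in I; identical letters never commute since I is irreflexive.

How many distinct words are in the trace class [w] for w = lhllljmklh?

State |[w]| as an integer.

drop 0:l onto floor
drop 1:h onto {0:l}
drop 2:l onto {1:h}
drop 3:l onto {2:l}
drop 4:l onto {3:l}
drop 5:j onto floor
drop 6:m onto {4:l, 5:j}
drop 7:k onto {6:m}
drop 8:l onto {7:k}
drop 9:h onto {8:l}
ground layer = {0:l, 5:j}
drop-orders for the pieces not yet dropped (sum over which currently-grounded one goes next):
  1 to go: {9} 1
  2 to go: {8,9} 1
  3 to go: {7,8,9} 1
  4 to go: {6,7,8,9} 1
  5 to go: {4,6,7,8,9} 1  {5,6,7,8,9} 1
  6 to go: {3,4,6,7,8,9} 1  {4,5,6,7,8,9} 2
  7 to go: {2,3,4,6,7,8,9} 1  {3,4,5,6,7,8,9} 3
  8 to go: {1,2,3,4,6,7,8,9} 1  {2,3,4,5,6,7,8,9} 4
  if 0:l drops first: 5 orders
  if 5:j drops first: 1 orders
heap linearizations: 6

6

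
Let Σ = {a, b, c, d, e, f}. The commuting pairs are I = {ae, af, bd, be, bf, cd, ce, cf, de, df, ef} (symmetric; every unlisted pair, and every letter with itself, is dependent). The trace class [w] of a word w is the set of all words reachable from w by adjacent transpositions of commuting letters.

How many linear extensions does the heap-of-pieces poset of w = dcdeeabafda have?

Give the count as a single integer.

1485

0(d) covers ∅
1(c) covers ∅
2(d) covers 0:d
3(e) covers ∅
4(e) covers 3:e
5(a) covers 1:c, 2:d
6(b) covers 5:a
7(a) covers 6:b
8(f) covers ∅
9(d) covers 7:a
10(a) covers 9:d
floor of heap: 0:d, 1:c, 3:e, 8:f
completions by unplaced set U, small U first (add the entries for U minus each lowest piece of U):
  |U|=1: {4}:1  {8}:1  {10}:1
  |U|=2: {3,4}:1  {4,8}:2  {4,10}:2  {8,10}:2  {9,10}:1
  |U|=3: {3,4,8}:3  {3,4,10}:3  {4,8,10}:6  {4,9,10}:3  {7,9,10}:1  {8,9,10}:3
  |U|=4: {3,4,8,10}:12  {3,4,9,10}:6  {4,7,9,10}:4  {4,8,9,10}:12  {6,7,9,10}:1  {7,8,9,10}:4
  |U|=5: {3,4,7,9,10}:10  {3,4,8,9,10}:30  {4,6,7,9,10}:5  {4,7,8,9,10}:20  {5,6,7,9,10}:1  {6,7,8,9,10}:5
  |U|=6: {1,5,6,7,9,10}:1  {2,5,6,7,9,10}:1  {3,4,6,7,9,10}:15  {3,4,7,8,9,10}:60  {4,5,6,7,9,10}:6  {4,6,7,8,9,10}:30  {5,6,7,8,9,10}:6
  |U|=7: {0,2,5,6,7,9,10}:1  {1,2,5,6,7,9,10}:2  {1,4,5,6,7,9,10}:7  {1,5,6,7,8,9,10}:7  {2,4,5,6,7,9,10}:7  {2,5,6,7,8,9,10}:7  {3,4,5,6,7,9,10}:21  {3,4,6,7,8,9,10}:105  {4,5,6,7,8,9,10}:42
  |U|=8: {0,1,2,5,6,7,9,10}:3  {0,2,4,5,6,7,9,10}:8  {0,2,5,6,7,8,9,10}:8  {1,2,4,5,6,7,9,10}:16  {1,2,5,6,7,8,9,10}:16  {1,3,4,5,6,7,9,10}:28  {1,4,5,6,7,8,9,10}:56  {2,3,4,5,6,7,9,10}:28  {2,4,5,6,7,8,9,10}:56  {3,4,5,6,7,8,9,10}:168
  |U|=9: {0,1,2,4,5,6,7,9,10}:27  {0,1,2,5,6,7,8,9,10}:27  {0,2,3,4,5,6,7,9,10}:36  {0,2,4,5,6,7,8,9,10}:72  {1,2,3,4,5,6,7,9,10}:72  {1,2,4,5,6,7,8,9,10}:144  {1,3,4,5,6,7,8,9,10}:252  {2,3,4,5,6,7,8,9,10}:252
  start at 0(d): 720
  start at 1(c): 360
  start at 3(e): 270
  start at 8(f): 135
sum over floor = 1485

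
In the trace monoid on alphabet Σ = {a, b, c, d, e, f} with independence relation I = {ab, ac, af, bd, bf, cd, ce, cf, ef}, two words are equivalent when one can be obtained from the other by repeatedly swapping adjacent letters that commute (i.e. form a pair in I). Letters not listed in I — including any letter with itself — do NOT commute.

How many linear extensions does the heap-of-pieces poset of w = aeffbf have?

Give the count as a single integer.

20

piece 0:a — minimal
piece 1:e rests on {0:a}
piece 2:f — minimal
piece 3:f rests on {2:f}
piece 4:b rests on {1:e}
piece 5:f rests on {3:f}
minimal pieces: {0:a, 2:f}
ways to finish when only these pieces remain (= sum over removing one remaining piece with nothing left below it):
  1 left: {4}→1  {5}→1
  2 left: {1,4}→1  {3,5}→1  {4,5}→2
  3 left: {0,1,4}→1  {1,4,5}→3  {2,3,5}→1  {3,4,5}→3
  4 left: {0,1,4,5}→4  {1,3,4,5}→6  {2,3,4,5}→4
  placing 0:a first → 10 extensions
  placing 2:f first → 10 extensions
total linear extensions = 20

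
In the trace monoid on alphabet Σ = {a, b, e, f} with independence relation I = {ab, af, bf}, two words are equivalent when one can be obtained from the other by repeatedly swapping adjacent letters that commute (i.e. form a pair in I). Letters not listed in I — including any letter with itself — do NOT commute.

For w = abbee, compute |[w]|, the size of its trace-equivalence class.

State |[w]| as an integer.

0(a) covers ∅
1(b) covers ∅
2(b) covers 1:b
3(e) covers 0:a, 2:b
4(e) covers 3:e
floor of heap: 0:a, 1:b
completions by unplaced set U, small U first (add the entries for U minus each lowest piece of U):
  |U|=1: {4}:1
  |U|=2: {3,4}:1
  |U|=3: {0,3,4}:1  {2,3,4}:1
  start at 0(a): 1
  start at 1(b): 2
sum over floor = 3

3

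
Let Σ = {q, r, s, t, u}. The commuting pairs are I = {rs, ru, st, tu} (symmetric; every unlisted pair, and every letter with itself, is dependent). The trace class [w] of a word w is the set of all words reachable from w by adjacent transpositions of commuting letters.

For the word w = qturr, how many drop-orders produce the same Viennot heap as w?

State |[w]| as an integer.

4

drop 0:q onto floor
drop 1:t onto {0:q}
drop 2:u onto {0:q}
drop 3:r onto {1:t}
drop 4:r onto {3:r}
ground layer = {0:q}
drop-orders for the pieces not yet dropped (sum over which currently-grounded one goes next):
  1 to go: {2} 1  {4} 1
  2 to go: {2,4} 2  {3,4} 1
  3 to go: {1,3,4} 1  {2,3,4} 3
  if 0:q drops first: 4 orders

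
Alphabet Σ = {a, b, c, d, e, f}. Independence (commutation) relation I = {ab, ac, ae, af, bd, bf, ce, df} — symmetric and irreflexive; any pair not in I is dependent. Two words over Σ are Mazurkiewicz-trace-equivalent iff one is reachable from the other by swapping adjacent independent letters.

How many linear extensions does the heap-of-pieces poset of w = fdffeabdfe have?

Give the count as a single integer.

drop 0:f onto floor
drop 1:d onto floor
drop 2:f onto {0:f}
drop 3:f onto {2:f}
drop 4:e onto {1:d, 3:f}
drop 5:a onto {1:d}
drop 6:b onto {4:e}
drop 7:d onto {4:e, 5:a}
drop 8:f onto {4:e}
drop 9:e onto {6:b, 7:d, 8:f}
ground layer = {0:f, 1:d}
drop-orders for the pieces not yet dropped (sum over which currently-grounded one goes next):
  1 to go: {9} 1
  2 to go: {6,9} 1  {7,9} 1  {8,9} 1
  3 to go: {5,7,9} 1  {6,7,9} 2  {6,8,9} 2  {7,8,9} 2
  4 to go: {5,6,7,9} 3  {5,7,8,9} 3  {6,7,8,9} 6
  5 to go: {4,6,7,8,9} 6  {5,6,7,8,9} 12
  6 to go: {3,4,6,7,8,9} 6  {4,5,6,7,8,9} 18
  7 to go: {1,4,5,6,7,8,9} 18  {2,3,4,6,7,8,9} 6  {3,4,5,6,7,8,9} 24
  8 to go: {0,2,3,4,6,7,8,9} 6  {1,3,4,5,6,7,8,9} 42  {2,3,4,5,6,7,8,9} 30
  if 0:f drops first: 72 orders
  if 1:d drops first: 36 orders
heap linearizations: 108

108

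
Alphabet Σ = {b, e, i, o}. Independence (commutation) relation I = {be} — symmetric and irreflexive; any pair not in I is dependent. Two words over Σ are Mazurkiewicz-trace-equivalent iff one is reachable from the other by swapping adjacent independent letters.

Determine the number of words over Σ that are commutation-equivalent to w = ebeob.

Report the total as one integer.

drop 0:e onto floor
drop 1:b onto floor
drop 2:e onto {0:e}
drop 3:o onto {1:b, 2:e}
drop 4:b onto {3:o}
ground layer = {0:e, 1:b}
drop-orders for the pieces not yet dropped (sum over which currently-grounded one goes next):
  1 to go: {4} 1
  2 to go: {3,4} 1
  3 to go: {1,3,4} 1  {2,3,4} 1
  if 0:e drops first: 2 orders
  if 1:b drops first: 1 orders
heap linearizations: 3

3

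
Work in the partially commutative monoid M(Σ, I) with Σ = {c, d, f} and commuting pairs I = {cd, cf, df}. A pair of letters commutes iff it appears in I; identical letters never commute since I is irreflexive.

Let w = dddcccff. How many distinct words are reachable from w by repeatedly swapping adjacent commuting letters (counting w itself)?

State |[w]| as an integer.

560

#0=d has no predecessor
#1=d depends on [0:d]
#2=d depends on [1:d]
#3=c has no predecessor
#4=c depends on [3:c]
#5=c depends on [4:c]
#6=f has no predecessor
#7=f depends on [6:f]
sources: [0:d, 3:c, 6:f]
N(rest) = Σ N(rest − s) over sources s of rest; N(one piece) = 1:
  size 1 → [2]=1  [5]=1  [7]=1
  size 2 → [1,2]=1  [2,5]=2  [2,7]=2  [4,5]=1  [5,7]=2  [6,7]=1
  size 3 → [0,1,2]=1  [1,2,5]=3  [1,2,7]=3  [2,4,5]=3  [2,5,7]=6  [2,6,7]=3  [3,4,5]=1  [4,5,7]=3  [5,6,7]=3
  size 4 → [0,1,2,5]=4  [0,1,2,7]=4  [1,2,4,5]=6  [1,2,5,7]=12  [1,2,6,7]=6  [2,3,4,5]=4  [2,4,5,7]=12  [2,5,6,7]=12  [3,4,5,7]=4  [4,5,6,7]=6
  size 5 → [0,1,2,4,5]=10  [0,1,2,5,7]=20  [0,1,2,6,7]=10  [1,2,3,4,5]=10  [1,2,4,5,7]=30  [1,2,5,6,7]=30  [2,3,4,5,7]=20  [2,4,5,6,7]=30  [3,4,5,6,7]=10
  size 6 → [0,1,2,3,4,5]=20  [0,1,2,4,5,7]=60  [0,1,2,5,6,7]=60  [1,2,3,4,5,7]=60  [1,2,4,5,6,7]=90  [2,3,4,5,6,7]=60
  first=0(d) contributes 210
  first=3(c) contributes 210
  first=6(f) contributes 140
|[w]| = 560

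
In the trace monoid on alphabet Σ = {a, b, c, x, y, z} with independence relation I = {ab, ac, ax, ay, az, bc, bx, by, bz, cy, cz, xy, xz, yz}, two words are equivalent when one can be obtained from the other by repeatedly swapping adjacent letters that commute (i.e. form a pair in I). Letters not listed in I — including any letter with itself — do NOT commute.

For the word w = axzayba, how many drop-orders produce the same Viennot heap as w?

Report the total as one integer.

840

0(a) covers ∅
1(x) covers ∅
2(z) covers ∅
3(a) covers 0:a
4(y) covers ∅
5(b) covers ∅
6(a) covers 3:a
floor of heap: 0:a, 1:x, 2:z, 4:y, 5:b
completions by unplaced set U, small U first (add the entries for U minus each lowest piece of U):
  |U|=1: {1}:1  {2}:1  {4}:1  {5}:1  {6}:1
  |U|=2: {1,2}:2  {1,4}:2  {1,5}:2  {1,6}:2  {2,4}:2  {2,5}:2  {2,6}:2  {3,6}:1  {4,5}:2  {4,6}:2  {5,6}:2
  |U|=3: {0,3,6}:1  {1,2,4}:6  {1,2,5}:6  {1,2,6}:6  {1,3,6}:3  {1,4,5}:6  {1,4,6}:6  {1,5,6}:6  {2,3,6}:3  {2,4,5}:6  {2,4,6}:6  {2,5,6}:6  {3,4,6}:3  {3,5,6}:3  {4,5,6}:6
  |U|=4: {0,1,3,6}:4  {0,2,3,6}:4  {0,3,4,6}:4  {0,3,5,6}:4  {1,2,3,6}:12  {1,2,4,5}:24  {1,2,4,6}:24  {1,2,5,6}:24  {1,3,4,6}:12  {1,3,5,6}:12  {1,4,5,6}:24  {2,3,4,6}:12  {2,3,5,6}:12  {2,4,5,6}:24  {3,4,5,6}:12
  |U|=5: {0,1,2,3,6}:20  {0,1,3,4,6}:20  {0,1,3,5,6}:20  {0,2,3,4,6}:20  {0,2,3,5,6}:20  {0,3,4,5,6}:20  {1,2,3,4,6}:60  {1,2,3,5,6}:60  {1,2,4,5,6}:120  {1,3,4,5,6}:60  {2,3,4,5,6}:60
  start at 0(a): 360
  start at 1(x): 120
  start at 2(z): 120
  start at 4(y): 120
  start at 5(b): 120
sum over floor = 840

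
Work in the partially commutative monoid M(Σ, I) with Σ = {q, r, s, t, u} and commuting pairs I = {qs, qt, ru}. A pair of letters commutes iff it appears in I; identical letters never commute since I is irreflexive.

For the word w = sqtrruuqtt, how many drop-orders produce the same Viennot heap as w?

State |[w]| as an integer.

54

#0=s has no predecessor
#1=q has no predecessor
#2=t depends on [0:s]
#3=r depends on [1:q, 2:t]
#4=r depends on [3:r]
#5=u depends on [1:q, 2:t]
#6=u depends on [5:u]
#7=q depends on [4:r, 6:u]
#8=t depends on [4:r, 6:u]
#9=t depends on [8:t]
sources: [0:s, 1:q]
N(rest) = Σ N(rest − s) over sources s of rest; N(one piece) = 1:
  size 1 → [7]=1  [9]=1
  size 2 → [7,9]=2  [8,9]=1
  size 3 → [7,8,9]=3
  size 4 → [4,7,8,9]=3  [6,7,8,9]=3
  size 5 → [3,4,7,8,9]=3  [4,6,7,8,9]=6  [5,6,7,8,9]=3
  size 6 → [3,4,6,7,8,9]=9  [4,5,6,7,8,9]=9
  size 7 → [3,4,5,6,7,8,9]=18
  size 8 → [1,3,4,5,6,7,8,9]=18  [2,3,4,5,6,7,8,9]=18
  first=0(s) contributes 36
  first=1(q) contributes 18
|[w]| = 54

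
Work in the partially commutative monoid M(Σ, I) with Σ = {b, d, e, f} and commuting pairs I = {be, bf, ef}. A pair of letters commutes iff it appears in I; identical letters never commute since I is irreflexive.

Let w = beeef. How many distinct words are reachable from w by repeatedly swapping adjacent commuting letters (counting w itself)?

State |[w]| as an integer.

drop 0:b onto floor
drop 1:e onto floor
drop 2:e onto {1:e}
drop 3:e onto {2:e}
drop 4:f onto floor
ground layer = {0:b, 1:e, 4:f}
drop-orders for the pieces not yet dropped (sum over which currently-grounded one goes next):
  1 to go: {0} 1  {3} 1  {4} 1
  2 to go: {0,3} 2  {0,4} 2  {2,3} 1  {3,4} 2
  3 to go: {0,2,3} 3  {0,3,4} 6  {1,2,3} 1  {2,3,4} 3
  if 0:b drops first: 4 orders
  if 1:e drops first: 12 orders
  if 4:f drops first: 4 orders
heap linearizations: 20

20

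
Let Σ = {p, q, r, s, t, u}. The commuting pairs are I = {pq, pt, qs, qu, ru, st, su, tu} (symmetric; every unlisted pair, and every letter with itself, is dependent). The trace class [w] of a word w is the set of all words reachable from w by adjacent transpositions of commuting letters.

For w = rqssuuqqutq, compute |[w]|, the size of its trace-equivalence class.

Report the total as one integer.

3465

#0=r has no predecessor
#1=q depends on [0:r]
#2=s depends on [0:r]
#3=s depends on [2:s]
#4=u has no predecessor
#5=u depends on [4:u]
#6=q depends on [1:q]
#7=q depends on [6:q]
#8=u depends on [5:u]
#9=t depends on [7:q]
#10=q depends on [9:t]
sources: [0:r, 4:u]
N(rest) = Σ N(rest − s) over sources s of rest; N(one piece) = 1:
  size 1 → [3]=1  [8]=1  [10]=1
  size 2 → [2,3]=1  [3,8]=2  [3,10]=2  [5,8]=1  [8,10]=2  [9,10]=1
  size 3 → [2,3,8]=3  [2,3,10]=3  [3,5,8]=3  [3,8,10]=6  [3,9,10]=3  [4,5,8]=1  [5,8,10]=3  [7,9,10]=1  [8,9,10]=3
  size 4 → [2,3,5,8]=6  [2,3,8,10]=12  [2,3,9,10]=6  [3,4,5,8]=4  [3,5,8,10]=12  [3,7,9,10]=4  [3,8,9,10]=12  [4,5,8,10]=4  [5,8,9,10]=6  [6,7,9,10]=1  [7,8,9,10]=4
  size 5 → [1,6,7,9,10]=1  [2,3,4,5,8]=10  [2,3,5,8,10]=30  [2,3,7,9,10]=10  [2,3,8,9,10]=30  [3,4,5,8,10]=20  [3,5,8,9,10]=30  [3,6,7,9,10]=5  [3,7,8,9,10]=20  [4,5,8,9,10]=10  [5,7,8,9,10]=10  [6,7,8,9,10]=5
  size 6 → [1,3,6,7,9,10]=6  [1,6,7,8,9,10]=6  [2,3,4,5,8,10]=60  [2,3,5,8,9,10]=90  [2,3,6,7,9,10]=15  [2,3,7,8,9,10]=60  [3,4,5,8,9,10]=60  [3,5,7,8,9,10]=60  [3,6,7,8,9,10]=30  [4,5,7,8,9,10]=20  [5,6,7,8,9,10]=15
  size 7 → [1,2,3,6,7,9,10]=21  [1,3,6,7,8,9,10]=42  [1,5,6,7,8,9,10]=21  [2,3,4,5,8,9,10]=210  [2,3,5,7,8,9,10]=210  [2,3,6,7,8,9,10]=105  [3,4,5,7,8,9,10]=140  [3,5,6,7,8,9,10]=105  [4,5,6,7,8,9,10]=35
  size 8 → [0,1,2,3,6,7,9,10]=21  [1,2,3,6,7,8,9,10]=168  [1,3,5,6,7,8,9,10]=168  [1,4,5,6,7,8,9,10]=56  [2,3,4,5,7,8,9,10]=560  [2,3,5,6,7,8,9,10]=420  [3,4,5,6,7,8,9,10]=280
  size 9 → [0,1,2,3,6,7,8,9,10]=189  [1,2,3,5,6,7,8,9,10]=756  [1,3,4,5,6,7,8,9,10]=504  [2,3,4,5,6,7,8,9,10]=1260
  first=0(r) contributes 2520
  first=4(u) contributes 945
|[w]| = 3465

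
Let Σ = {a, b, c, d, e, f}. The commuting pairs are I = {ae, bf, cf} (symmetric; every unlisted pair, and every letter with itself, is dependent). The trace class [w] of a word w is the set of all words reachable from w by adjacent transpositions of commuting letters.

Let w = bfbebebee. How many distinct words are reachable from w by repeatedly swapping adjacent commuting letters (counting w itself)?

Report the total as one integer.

0(b) covers ∅
1(f) covers ∅
2(b) covers 0:b
3(e) covers 1:f, 2:b
4(b) covers 3:e
5(e) covers 4:b
6(b) covers 5:e
7(e) covers 6:b
8(e) covers 7:e
floor of heap: 0:b, 1:f
completions by unplaced set U, small U first (add the entries for U minus each lowest piece of U):
  |U|=1: {8}:1
  |U|=2: {7,8}:1
  |U|=3: {6,7,8}:1
  |U|=4: {5,6,7,8}:1
  |U|=5: {4,5,6,7,8}:1
  |U|=6: {3,4,5,6,7,8}:1
  |U|=7: {1,3,4,5,6,7,8}:1  {2,3,4,5,6,7,8}:1
  start at 0(b): 2
  start at 1(f): 1
sum over floor = 3

3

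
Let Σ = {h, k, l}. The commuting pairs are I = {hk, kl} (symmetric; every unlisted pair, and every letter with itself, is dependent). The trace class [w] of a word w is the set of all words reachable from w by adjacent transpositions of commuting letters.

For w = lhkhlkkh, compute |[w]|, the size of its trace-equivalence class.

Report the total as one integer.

56

#0=l has no predecessor
#1=h depends on [0:l]
#2=k has no predecessor
#3=h depends on [1:h]
#4=l depends on [3:h]
#5=k depends on [2:k]
#6=k depends on [5:k]
#7=h depends on [4:l]
sources: [0:l, 2:k]
N(rest) = Σ N(rest − s) over sources s of rest; N(one piece) = 1:
  size 1 → [6]=1  [7]=1
  size 2 → [4,7]=1  [5,6]=1  [6,7]=2
  size 3 → [2,5,6]=1  [3,4,7]=1  [4,6,7]=3  [5,6,7]=3
  size 4 → [1,3,4,7]=1  [2,5,6,7]=4  [3,4,6,7]=4  [4,5,6,7]=6
  size 5 → [0,1,3,4,7]=1  [1,3,4,6,7]=5  [2,4,5,6,7]=10  [3,4,5,6,7]=10
  size 6 → [0,1,3,4,6,7]=6  [1,3,4,5,6,7]=15  [2,3,4,5,6,7]=20
  first=0(l) contributes 35
  first=2(k) contributes 21
|[w]| = 56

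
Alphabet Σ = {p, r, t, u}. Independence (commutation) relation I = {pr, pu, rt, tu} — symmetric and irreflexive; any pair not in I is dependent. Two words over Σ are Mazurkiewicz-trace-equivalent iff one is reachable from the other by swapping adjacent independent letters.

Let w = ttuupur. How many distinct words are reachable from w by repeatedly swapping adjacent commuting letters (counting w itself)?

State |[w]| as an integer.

#0=t has no predecessor
#1=t depends on [0:t]
#2=u has no predecessor
#3=u depends on [2:u]
#4=p depends on [1:t]
#5=u depends on [3:u]
#6=r depends on [5:u]
sources: [0:t, 2:u]
N(rest) = Σ N(rest − s) over sources s of rest; N(one piece) = 1:
  size 1 → [4]=1  [6]=1
  size 2 → [1,4]=1  [4,6]=2  [5,6]=1
  size 3 → [0,1,4]=1  [1,4,6]=3  [3,5,6]=1  [4,5,6]=3
  size 4 → [0,1,4,6]=4  [1,4,5,6]=6  [2,3,5,6]=1  [3,4,5,6]=4
  size 5 → [0,1,4,5,6]=10  [1,3,4,5,6]=10  [2,3,4,5,6]=5
  first=0(t) contributes 15
  first=2(u) contributes 20
|[w]| = 35

35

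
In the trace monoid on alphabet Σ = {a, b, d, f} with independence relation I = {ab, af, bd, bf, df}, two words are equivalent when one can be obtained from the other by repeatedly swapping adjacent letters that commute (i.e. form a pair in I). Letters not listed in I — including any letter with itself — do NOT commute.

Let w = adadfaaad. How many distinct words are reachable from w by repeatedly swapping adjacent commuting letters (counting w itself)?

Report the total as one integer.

#0=a has no predecessor
#1=d depends on [0:a]
#2=a depends on [1:d]
#3=d depends on [2:a]
#4=f has no predecessor
#5=a depends on [3:d]
#6=a depends on [5:a]
#7=a depends on [6:a]
#8=d depends on [7:a]
sources: [0:a, 4:f]
N(rest) = Σ N(rest − s) over sources s of rest; N(one piece) = 1:
  size 1 → [4]=1  [8]=1
  size 2 → [4,8]=2  [7,8]=1
  size 3 → [4,7,8]=3  [6,7,8]=1
  size 4 → [4,6,7,8]=4  [5,6,7,8]=1
  size 5 → [3,5,6,7,8]=1  [4,5,6,7,8]=5
  size 6 → [2,3,5,6,7,8]=1  [3,4,5,6,7,8]=6
  size 7 → [1,2,3,5,6,7,8]=1  [2,3,4,5,6,7,8]=7
  first=0(a) contributes 8
  first=4(f) contributes 1
|[w]| = 9

9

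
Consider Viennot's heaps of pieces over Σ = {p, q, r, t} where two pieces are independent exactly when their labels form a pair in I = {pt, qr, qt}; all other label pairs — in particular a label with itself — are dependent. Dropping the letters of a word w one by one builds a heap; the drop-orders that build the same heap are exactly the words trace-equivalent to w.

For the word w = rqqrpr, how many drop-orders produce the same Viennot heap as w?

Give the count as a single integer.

6

0(r) covers ∅
1(q) covers ∅
2(q) covers 1:q
3(r) covers 0:r
4(p) covers 2:q, 3:r
5(r) covers 4:p
floor of heap: 0:r, 1:q
completions by unplaced set U, small U first (add the entries for U minus each lowest piece of U):
  |U|=1: {5}:1
  |U|=2: {4,5}:1
  |U|=3: {2,4,5}:1  {3,4,5}:1
  |U|=4: {0,3,4,5}:1  {1,2,4,5}:1  {2,3,4,5}:2
  start at 0(r): 3
  start at 1(q): 3
sum over floor = 6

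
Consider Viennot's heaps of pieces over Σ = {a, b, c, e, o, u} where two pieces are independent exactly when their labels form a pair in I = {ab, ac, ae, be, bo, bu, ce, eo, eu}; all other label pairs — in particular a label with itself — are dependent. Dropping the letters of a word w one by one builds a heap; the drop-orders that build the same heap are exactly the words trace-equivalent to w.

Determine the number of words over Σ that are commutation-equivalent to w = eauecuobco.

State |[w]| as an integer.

135

#0=e has no predecessor
#1=a has no predecessor
#2=u depends on [1:a]
#3=e depends on [0:e]
#4=c depends on [2:u]
#5=u depends on [4:c]
#6=o depends on [5:u]
#7=b depends on [4:c]
#8=c depends on [6:o, 7:b]
#9=o depends on [8:c]
sources: [0:e, 1:a]
N(rest) = Σ N(rest − s) over sources s of rest; N(one piece) = 1:
  size 1 → [3]=1  [9]=1
  size 2 → [0,3]=1  [3,9]=2  [8,9]=1
  size 3 → [0,3,9]=3  [3,8,9]=3  [6,8,9]=1  [7,8,9]=1
  size 4 → [0,3,8,9]=6  [3,6,8,9]=4  [3,7,8,9]=4  [5,6,8,9]=1  [6,7,8,9]=2
  size 5 → [0,3,6,8,9]=10  [0,3,7,8,9]=10  [3,5,6,8,9]=5  [3,6,7,8,9]=10  [5,6,7,8,9]=3
  size 6 → [0,3,5,6,8,9]=15  [0,3,6,7,8,9]=30  [3,5,6,7,8,9]=18  [4,5,6,7,8,9]=3
  size 7 → [0,3,5,6,7,8,9]=63  [2,4,5,6,7,8,9]=3  [3,4,5,6,7,8,9]=21
  size 8 → [0,3,4,5,6,7,8,9]=84  [1,2,4,5,6,7,8,9]=3  [2,3,4,5,6,7,8,9]=24
  first=0(e) contributes 27
  first=1(a) contributes 108
|[w]| = 135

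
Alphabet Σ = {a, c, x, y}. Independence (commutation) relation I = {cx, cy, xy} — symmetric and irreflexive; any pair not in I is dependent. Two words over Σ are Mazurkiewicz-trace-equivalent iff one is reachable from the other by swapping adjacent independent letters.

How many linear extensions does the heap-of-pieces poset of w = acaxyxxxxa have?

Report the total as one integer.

6

#0=a has no predecessor
#1=c depends on [0:a]
#2=a depends on [1:c]
#3=x depends on [2:a]
#4=y depends on [2:a]
#5=x depends on [3:x]
#6=x depends on [5:x]
#7=x depends on [6:x]
#8=x depends on [7:x]
#9=a depends on [4:y, 8:x]
sources: [0:a]
N(rest) = Σ N(rest − s) over sources s of rest; N(one piece) = 1:
  size 1 → [9]=1
  size 2 → [4,9]=1  [8,9]=1
  size 3 → [4,8,9]=2  [7,8,9]=1
  size 4 → [4,7,8,9]=3  [6,7,8,9]=1
  size 5 → [4,6,7,8,9]=4  [5,6,7,8,9]=1
  size 6 → [3,5,6,7,8,9]=1  [4,5,6,7,8,9]=5
  size 7 → [3,4,5,6,7,8,9]=6
  size 8 → [2,3,4,5,6,7,8,9]=6
  first=0(a) contributes 6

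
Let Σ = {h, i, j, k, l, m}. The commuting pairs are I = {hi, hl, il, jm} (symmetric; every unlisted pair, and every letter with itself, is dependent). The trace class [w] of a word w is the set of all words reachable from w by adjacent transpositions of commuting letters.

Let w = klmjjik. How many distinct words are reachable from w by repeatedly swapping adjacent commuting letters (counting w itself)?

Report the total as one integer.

3

piece 0:k — minimal
piece 1:l rests on {0:k}
piece 2:m rests on {1:l}
piece 3:j rests on {1:l}
piece 4:j rests on {3:j}
piece 5:i rests on {2:m, 4:j}
piece 6:k rests on {5:i}
minimal pieces: {0:k}
ways to finish when only these pieces remain (= sum over removing one remaining piece with nothing left below it):
  1 left: {6}→1
  2 left: {5,6}→1
  3 left: {2,5,6}→1  {4,5,6}→1
  4 left: {2,4,5,6}→2  {3,4,5,6}→1
  5 left: {2,3,4,5,6}→3
  placing 0:k first → 3 extensions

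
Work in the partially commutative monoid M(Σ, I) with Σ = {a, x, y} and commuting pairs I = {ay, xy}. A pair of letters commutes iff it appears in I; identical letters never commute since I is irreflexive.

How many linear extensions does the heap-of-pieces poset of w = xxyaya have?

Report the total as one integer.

15

piece 0:x — minimal
piece 1:x rests on {0:x}
piece 2:y — minimal
piece 3:a rests on {1:x}
piece 4:y rests on {2:y}
piece 5:a rests on {3:a}
minimal pieces: {0:x, 2:y}
ways to finish when only these pieces remain (= sum over removing one remaining piece with nothing left below it):
  1 left: {4}→1  {5}→1
  2 left: {2,4}→1  {3,5}→1  {4,5}→2
  3 left: {1,3,5}→1  {2,4,5}→3  {3,4,5}→3
  4 left: {0,1,3,5}→1  {1,3,4,5}→4  {2,3,4,5}→6
  placing 0:x first → 10 extensions
  placing 2:y first → 5 extensions
total linear extensions = 15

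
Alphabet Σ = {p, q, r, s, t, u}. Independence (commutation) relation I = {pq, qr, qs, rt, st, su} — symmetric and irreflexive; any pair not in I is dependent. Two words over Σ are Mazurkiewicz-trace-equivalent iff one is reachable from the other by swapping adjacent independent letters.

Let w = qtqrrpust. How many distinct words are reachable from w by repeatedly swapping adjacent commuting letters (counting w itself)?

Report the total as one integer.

54

#0=q has no predecessor
#1=t depends on [0:q]
#2=q depends on [1:t]
#3=r has no predecessor
#4=r depends on [3:r]
#5=p depends on [1:t, 4:r]
#6=u depends on [2:q, 5:p]
#7=s depends on [5:p]
#8=t depends on [6:u]
sources: [0:q, 3:r]
N(rest) = Σ N(rest − s) over sources s of rest; N(one piece) = 1:
  size 1 → [7]=1  [8]=1
  size 2 → [6,8]=1  [7,8]=2
  size 3 → [2,6,8]=1  [6,7,8]=3
  size 4 → [2,6,7,8]=4  [5,6,7,8]=3
  size 5 → [2,5,6,7,8]=7  [4,5,6,7,8]=3
  size 6 → [1,2,5,6,7,8]=7  [2,4,5,6,7,8]=10  [3,4,5,6,7,8]=3
  size 7 → [0,1,2,5,6,7,8]=7  [1,2,4,5,6,7,8]=17  [2,3,4,5,6,7,8]=13
  first=0(q) contributes 30
  first=3(r) contributes 24
|[w]| = 54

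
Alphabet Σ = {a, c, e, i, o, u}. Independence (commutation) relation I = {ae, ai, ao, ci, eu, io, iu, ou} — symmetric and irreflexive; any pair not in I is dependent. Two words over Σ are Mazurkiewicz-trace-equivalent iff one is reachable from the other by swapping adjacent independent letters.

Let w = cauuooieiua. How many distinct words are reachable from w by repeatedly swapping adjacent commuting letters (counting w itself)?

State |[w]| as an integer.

#0=c has no predecessor
#1=a depends on [0:c]
#2=u depends on [1:a]
#3=u depends on [2:u]
#4=o depends on [0:c]
#5=o depends on [4:o]
#6=i has no predecessor
#7=e depends on [5:o, 6:i]
#8=i depends on [7:e]
#9=u depends on [3:u]
#10=a depends on [9:u]
sources: [0:c, 6:i]
N(rest) = Σ N(rest − s) over sources s of rest; N(one piece) = 1:
  size 1 → [8]=1  [10]=1
  size 2 → [7,8]=1  [8,10]=2  [9,10]=1
  size 3 → [3,9,10]=1  [5,7,8]=1  [6,7,8]=1  [7,8,10]=3  [8,9,10]=3
  size 4 → [2,3,9,10]=1  [3,8,9,10]=4  [4,5,7,8]=1  [5,6,7,8]=2  [5,7,8,10]=4  [6,7,8,10]=4  [7,8,9,10]=6
  size 5 → [1,2,3,9,10]=1  [2,3,8,9,10]=5  [3,7,8,9,10]=10  [4,5,6,7,8]=3  [4,5,7,8,10]=5  [5,6,7,8,10]=10  [5,7,8,9,10]=10  [6,7,8,9,10]=10
  size 6 → [1,2,3,8,9,10]=6  [2,3,7,8,9,10]=15  [3,5,7,8,9,10]=20  [3,6,7,8,9,10]=20  [4,5,6,7,8,10]=18  [4,5,7,8,9,10]=15  [5,6,7,8,9,10]=30
  size 7 → [1,2,3,7,8,9,10]=21  [2,3,5,7,8,9,10]=35  [2,3,6,7,8,9,10]=35  [3,4,5,7,8,9,10]=35  [3,5,6,7,8,9,10]=70  [4,5,6,7,8,9,10]=63
  size 8 → [1,2,3,5,7,8,9,10]=56  [1,2,3,6,7,8,9,10]=56  [2,3,4,5,7,8,9,10]=70  [2,3,5,6,7,8,9,10]=140  [3,4,5,6,7,8,9,10]=168
  size 9 → [1,2,3,4,5,7,8,9,10]=126  [1,2,3,5,6,7,8,9,10]=252  [2,3,4,5,6,7,8,9,10]=378
  first=0(c) contributes 756
  first=6(i) contributes 126
|[w]| = 882

882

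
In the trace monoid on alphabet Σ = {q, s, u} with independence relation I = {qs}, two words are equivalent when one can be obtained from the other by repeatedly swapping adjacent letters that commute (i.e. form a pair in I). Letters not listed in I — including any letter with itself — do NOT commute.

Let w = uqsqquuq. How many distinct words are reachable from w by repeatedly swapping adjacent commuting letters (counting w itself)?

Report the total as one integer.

4

#0=u has no predecessor
#1=q depends on [0:u]
#2=s depends on [0:u]
#3=q depends on [1:q]
#4=q depends on [3:q]
#5=u depends on [2:s, 4:q]
#6=u depends on [5:u]
#7=q depends on [6:u]
sources: [0:u]
N(rest) = Σ N(rest − s) over sources s of rest; N(one piece) = 1:
  size 1 → [7]=1
  size 2 → [6,7]=1
  size 3 → [5,6,7]=1
  size 4 → [2,5,6,7]=1  [4,5,6,7]=1
  size 5 → [2,4,5,6,7]=2  [3,4,5,6,7]=1
  size 6 → [1,3,4,5,6,7]=1  [2,3,4,5,6,7]=3
  first=0(u) contributes 4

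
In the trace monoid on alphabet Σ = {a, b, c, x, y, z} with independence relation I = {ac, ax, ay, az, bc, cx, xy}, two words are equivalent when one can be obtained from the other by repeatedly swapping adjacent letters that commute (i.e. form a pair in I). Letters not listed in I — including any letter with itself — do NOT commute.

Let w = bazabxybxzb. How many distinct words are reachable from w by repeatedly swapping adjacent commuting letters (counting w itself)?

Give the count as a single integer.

6

0(b) covers ∅
1(a) covers 0:b
2(z) covers 0:b
3(a) covers 1:a
4(b) covers 2:z, 3:a
5(x) covers 4:b
6(y) covers 4:b
7(b) covers 5:x, 6:y
8(x) covers 7:b
9(z) covers 8:x
10(b) covers 9:z
floor of heap: 0:b
completions by unplaced set U, small U first (add the entries for U minus each lowest piece of U):
  |U|=1: {10}:1
  |U|=2: {9,10}:1
  |U|=3: {8,9,10}:1
  |U|=4: {7,8,9,10}:1
  |U|=5: {5,7,8,9,10}:1  {6,7,8,9,10}:1
  |U|=6: {5,6,7,8,9,10}:2
  |U|=7: {4,5,6,7,8,9,10}:2
  |U|=8: {2,4,5,6,7,8,9,10}:2  {3,4,5,6,7,8,9,10}:2
  |U|=9: {1,3,4,5,6,7,8,9,10}:2  {2,3,4,5,6,7,8,9,10}:4
  start at 0(b): 6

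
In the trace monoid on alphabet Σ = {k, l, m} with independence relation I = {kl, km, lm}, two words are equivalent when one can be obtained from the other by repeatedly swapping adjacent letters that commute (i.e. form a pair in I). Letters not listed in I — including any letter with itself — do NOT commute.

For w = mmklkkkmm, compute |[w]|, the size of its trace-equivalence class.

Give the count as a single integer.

drop 0:m onto floor
drop 1:m onto {0:m}
drop 2:k onto floor
drop 3:l onto floor
drop 4:k onto {2:k}
drop 5:k onto {4:k}
drop 6:k onto {5:k}
drop 7:m onto {1:m}
drop 8:m onto {7:m}
ground layer = {0:m, 2:k, 3:l}
drop-orders for the pieces not yet dropped (sum over which currently-grounded one goes next):
  1 to go: {3} 1  {6} 1  {8} 1
  2 to go: {3,6} 2  {3,8} 2  {5,6} 1  {6,8} 2  {7,8} 1
  3 to go: {1,7,8} 1  {3,5,6} 3  {3,6,8} 6  {3,7,8} 3  {4,5,6} 1  {5,6,8} 3  {6,7,8} 3
  4 to go: {0,1,7,8} 1  {1,3,7,8} 4  {1,6,7,8} 4  {2,4,5,6} 1  {3,4,5,6} 4  {3,5,6,8} 12  {3,6,7,8} 12  {4,5,6,8} 4  {5,6,7,8} 6
  5 to go: {0,1,3,7,8} 5  {0,1,6,7,8} 5  {1,3,6,7,8} 20  {1,5,6,7,8} 10  {2,3,4,5,6} 5  {2,4,5,6,8} 5  {3,4,5,6,8} 20  {3,5,6,7,8} 30  {4,5,6,7,8} 10
  6 to go: {0,1,3,6,7,8} 30  {0,1,5,6,7,8} 15  {1,3,5,6,7,8} 60  {1,4,5,6,7,8} 20  {2,3,4,5,6,8} 30  {2,4,5,6,7,8} 15  {3,4,5,6,7,8} 60
  7 to go: {0,1,3,5,6,7,8} 105  {0,1,4,5,6,7,8} 35  {1,2,4,5,6,7,8} 35  {1,3,4,5,6,7,8} 140  {2,3,4,5,6,7,8} 105
  if 0:m drops first: 280 orders
  if 2:k drops first: 280 orders
  if 3:l drops first: 70 orders
heap linearizations: 630

630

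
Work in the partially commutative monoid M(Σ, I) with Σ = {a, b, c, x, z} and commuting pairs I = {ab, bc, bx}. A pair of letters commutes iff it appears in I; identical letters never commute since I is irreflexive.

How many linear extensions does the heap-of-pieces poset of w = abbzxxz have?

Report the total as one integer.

drop 0:a onto floor
drop 1:b onto floor
drop 2:b onto {1:b}
drop 3:z onto {0:a, 2:b}
drop 4:x onto {3:z}
drop 5:x onto {4:x}
drop 6:z onto {5:x}
ground layer = {0:a, 1:b}
drop-orders for the pieces not yet dropped (sum over which currently-grounded one goes next):
  1 to go: {6} 1
  2 to go: {5,6} 1
  3 to go: {4,5,6} 1
  4 to go: {3,4,5,6} 1
  5 to go: {0,3,4,5,6} 1  {2,3,4,5,6} 1
  if 0:a drops first: 1 orders
  if 1:b drops first: 2 orders
heap linearizations: 3

3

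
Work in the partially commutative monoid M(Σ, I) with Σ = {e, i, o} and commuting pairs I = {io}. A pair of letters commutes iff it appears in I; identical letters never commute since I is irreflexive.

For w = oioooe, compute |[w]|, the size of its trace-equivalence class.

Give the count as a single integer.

5

piece 0:o — minimal
piece 1:i — minimal
piece 2:o rests on {0:o}
piece 3:o rests on {2:o}
piece 4:o rests on {3:o}
piece 5:e rests on {1:i, 4:o}
minimal pieces: {0:o, 1:i}
ways to finish when only these pieces remain (= sum over removing one remaining piece with nothing left below it):
  1 left: {5}→1
  2 left: {1,5}→1  {4,5}→1
  3 left: {1,4,5}→2  {3,4,5}→1
  4 left: {1,3,4,5}→3  {2,3,4,5}→1
  placing 0:o first → 4 extensions
  placing 1:i first → 1 extensions
total linear extensions = 5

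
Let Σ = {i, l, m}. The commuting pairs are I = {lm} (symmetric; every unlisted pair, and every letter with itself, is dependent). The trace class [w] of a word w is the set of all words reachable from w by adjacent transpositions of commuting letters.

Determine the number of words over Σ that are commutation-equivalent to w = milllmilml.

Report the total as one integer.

12

piece 0:m — minimal
piece 1:i rests on {0:m}
piece 2:l rests on {1:i}
piece 3:l rests on {2:l}
piece 4:l rests on {3:l}
piece 5:m rests on {1:i}
piece 6:i rests on {4:l, 5:m}
piece 7:l rests on {6:i}
piece 8:m rests on {6:i}
piece 9:l rests on {7:l}
minimal pieces: {0:m}
ways to finish when only these pieces remain (= sum over removing one remaining piece with nothing left below it):
  1 left: {8}→1  {9}→1
  2 left: {7,9}→1  {8,9}→2
  3 left: {7,8,9}→3
  4 left: {6,7,8,9}→3
  5 left: {4,6,7,8,9}→3  {5,6,7,8,9}→3
  6 left: {3,4,6,7,8,9}→3  {4,5,6,7,8,9}→6
  7 left: {2,3,4,6,7,8,9}→3  {3,4,5,6,7,8,9}→9
  8 left: {2,3,4,5,6,7,8,9}→12
  placing 0:m first → 12 extensions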